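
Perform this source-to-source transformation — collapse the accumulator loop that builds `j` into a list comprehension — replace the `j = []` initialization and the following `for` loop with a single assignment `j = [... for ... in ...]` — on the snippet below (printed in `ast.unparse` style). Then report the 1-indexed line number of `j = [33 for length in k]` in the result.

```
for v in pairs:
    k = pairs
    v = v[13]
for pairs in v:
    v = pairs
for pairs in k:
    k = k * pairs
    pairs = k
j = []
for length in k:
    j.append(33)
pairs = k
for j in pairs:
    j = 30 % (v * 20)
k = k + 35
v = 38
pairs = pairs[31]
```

Transformed code:
for v in pairs:
    k = pairs
    v = v[13]
for pairs in v:
    v = pairs
for pairs in k:
    k = k * pairs
    pairs = k
j = [33 for length in k]
pairs = k
for j in pairs:
    j = 30 % (v * 20)
k = k + 35
v = 38
pairs = pairs[31]

9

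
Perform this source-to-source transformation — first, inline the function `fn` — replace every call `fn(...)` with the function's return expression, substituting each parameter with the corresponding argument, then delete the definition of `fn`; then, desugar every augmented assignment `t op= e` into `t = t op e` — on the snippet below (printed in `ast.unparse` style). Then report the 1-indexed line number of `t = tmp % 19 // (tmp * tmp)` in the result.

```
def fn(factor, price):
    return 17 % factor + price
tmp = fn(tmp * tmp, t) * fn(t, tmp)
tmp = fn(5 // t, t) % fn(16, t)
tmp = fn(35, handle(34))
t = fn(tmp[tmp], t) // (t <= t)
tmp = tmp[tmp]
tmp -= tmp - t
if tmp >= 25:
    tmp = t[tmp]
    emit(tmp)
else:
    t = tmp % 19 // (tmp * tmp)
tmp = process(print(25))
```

11

Transformed code:
tmp = (17 % (tmp * tmp) + t) * (17 % t + tmp)
tmp = (17 % (5 // t) + t) % (17 % 16 + t)
tmp = 17 % 35 + handle(34)
t = (17 % tmp[tmp] + t) // (t <= t)
tmp = tmp[tmp]
tmp = tmp - (tmp - t)
if tmp >= 25:
    tmp = t[tmp]
    emit(tmp)
else:
    t = tmp % 19 // (tmp * tmp)
tmp = process(print(25))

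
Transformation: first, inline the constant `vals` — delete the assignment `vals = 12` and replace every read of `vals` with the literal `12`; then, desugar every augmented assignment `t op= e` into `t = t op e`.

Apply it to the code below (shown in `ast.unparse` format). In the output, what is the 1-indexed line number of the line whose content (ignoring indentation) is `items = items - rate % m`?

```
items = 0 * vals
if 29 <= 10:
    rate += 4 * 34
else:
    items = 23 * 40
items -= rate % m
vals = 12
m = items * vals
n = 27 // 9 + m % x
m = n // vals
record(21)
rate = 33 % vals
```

6

Transformed code:
items = 0 * 12
if 29 <= 10:
    rate = rate + 4 * 34
else:
    items = 23 * 40
items = items - rate % m
m = items * 12
n = 27 // 9 + m % x
m = n // 12
record(21)
rate = 33 % 12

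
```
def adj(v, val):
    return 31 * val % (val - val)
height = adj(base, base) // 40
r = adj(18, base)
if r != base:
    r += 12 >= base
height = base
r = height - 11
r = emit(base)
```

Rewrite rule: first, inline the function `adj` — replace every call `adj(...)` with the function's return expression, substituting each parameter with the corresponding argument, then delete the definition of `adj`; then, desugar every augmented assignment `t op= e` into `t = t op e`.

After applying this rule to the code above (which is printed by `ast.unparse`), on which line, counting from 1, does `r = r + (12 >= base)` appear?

4

Transformed code:
height = 31 * base % (base - base) // 40
r = 31 * base % (base - base)
if r != base:
    r = r + (12 >= base)
height = base
r = height - 11
r = emit(base)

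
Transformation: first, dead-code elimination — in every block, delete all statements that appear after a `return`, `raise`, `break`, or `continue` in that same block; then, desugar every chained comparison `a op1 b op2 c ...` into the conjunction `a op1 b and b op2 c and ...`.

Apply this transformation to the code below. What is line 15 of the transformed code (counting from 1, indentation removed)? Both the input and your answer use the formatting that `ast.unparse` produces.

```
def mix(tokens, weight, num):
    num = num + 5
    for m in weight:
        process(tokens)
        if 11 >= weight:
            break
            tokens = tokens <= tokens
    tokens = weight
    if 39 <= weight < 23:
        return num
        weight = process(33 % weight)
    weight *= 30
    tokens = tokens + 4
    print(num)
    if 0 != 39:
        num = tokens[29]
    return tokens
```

return tokens

Transformed code:
def mix(tokens, weight, num):
    num = num + 5
    for m in weight:
        process(tokens)
        if 11 >= weight:
            break
    tokens = weight
    if 39 <= weight and weight < 23:
        return num
    weight *= 30
    tokens = tokens + 4
    print(num)
    if 0 != 39:
        num = tokens[29]
    return tokens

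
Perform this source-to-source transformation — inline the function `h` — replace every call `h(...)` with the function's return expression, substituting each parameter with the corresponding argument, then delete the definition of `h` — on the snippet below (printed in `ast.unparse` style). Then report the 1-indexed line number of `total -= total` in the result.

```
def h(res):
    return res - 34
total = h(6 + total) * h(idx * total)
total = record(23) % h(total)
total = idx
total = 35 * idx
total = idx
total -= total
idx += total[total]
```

Transformed code:
total = (6 + total - 34) * (idx * total - 34)
total = record(23) % (total - 34)
total = idx
total = 35 * idx
total = idx
total -= total
idx += total[total]

6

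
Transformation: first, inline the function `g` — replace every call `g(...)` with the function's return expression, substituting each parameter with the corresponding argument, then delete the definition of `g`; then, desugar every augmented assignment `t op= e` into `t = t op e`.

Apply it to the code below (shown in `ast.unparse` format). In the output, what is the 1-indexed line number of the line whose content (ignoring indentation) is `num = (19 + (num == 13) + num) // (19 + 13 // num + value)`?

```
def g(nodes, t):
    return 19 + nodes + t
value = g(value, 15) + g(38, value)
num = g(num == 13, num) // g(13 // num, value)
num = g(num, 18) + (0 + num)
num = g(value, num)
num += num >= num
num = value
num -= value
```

2

Transformed code:
value = 19 + value + 15 + (19 + 38 + value)
num = (19 + (num == 13) + num) // (19 + 13 // num + value)
num = 19 + num + 18 + (0 + num)
num = 19 + value + num
num = num + (num >= num)
num = value
num = num - value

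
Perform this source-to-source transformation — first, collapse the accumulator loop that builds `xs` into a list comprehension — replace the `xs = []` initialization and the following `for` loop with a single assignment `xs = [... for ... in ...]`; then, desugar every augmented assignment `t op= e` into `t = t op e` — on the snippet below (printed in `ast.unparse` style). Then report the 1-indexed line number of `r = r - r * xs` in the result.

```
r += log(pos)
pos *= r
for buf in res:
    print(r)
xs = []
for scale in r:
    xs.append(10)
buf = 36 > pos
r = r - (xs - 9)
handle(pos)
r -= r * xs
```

Transformed code:
r = r + log(pos)
pos = pos * r
for buf in res:
    print(r)
xs = [10 for scale in r]
buf = 36 > pos
r = r - (xs - 9)
handle(pos)
r = r - r * xs

9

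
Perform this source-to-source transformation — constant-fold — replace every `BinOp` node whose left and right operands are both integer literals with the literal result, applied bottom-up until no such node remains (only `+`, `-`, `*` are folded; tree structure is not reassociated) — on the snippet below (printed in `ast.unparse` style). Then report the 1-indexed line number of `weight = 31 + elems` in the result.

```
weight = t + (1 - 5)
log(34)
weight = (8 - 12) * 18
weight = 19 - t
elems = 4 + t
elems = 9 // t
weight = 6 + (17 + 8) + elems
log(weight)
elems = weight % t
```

Transformed code:
weight = t + -4
log(34)
weight = -72
weight = 19 - t
elems = 4 + t
elems = 9 // t
weight = 31 + elems
log(weight)
elems = weight % t

7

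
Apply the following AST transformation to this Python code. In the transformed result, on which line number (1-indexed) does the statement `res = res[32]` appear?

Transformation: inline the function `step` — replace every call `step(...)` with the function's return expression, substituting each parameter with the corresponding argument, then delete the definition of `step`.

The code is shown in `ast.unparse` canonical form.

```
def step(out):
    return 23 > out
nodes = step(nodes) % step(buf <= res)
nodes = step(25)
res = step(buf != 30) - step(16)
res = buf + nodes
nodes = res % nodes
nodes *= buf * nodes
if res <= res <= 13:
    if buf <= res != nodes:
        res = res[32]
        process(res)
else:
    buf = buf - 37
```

9

Transformed code:
nodes = (23 > nodes) % (23 > (buf <= res))
nodes = 23 > 25
res = (23 > (buf != 30)) - (23 > 16)
res = buf + nodes
nodes = res % nodes
nodes *= buf * nodes
if res <= res <= 13:
    if buf <= res != nodes:
        res = res[32]
        process(res)
else:
    buf = buf - 37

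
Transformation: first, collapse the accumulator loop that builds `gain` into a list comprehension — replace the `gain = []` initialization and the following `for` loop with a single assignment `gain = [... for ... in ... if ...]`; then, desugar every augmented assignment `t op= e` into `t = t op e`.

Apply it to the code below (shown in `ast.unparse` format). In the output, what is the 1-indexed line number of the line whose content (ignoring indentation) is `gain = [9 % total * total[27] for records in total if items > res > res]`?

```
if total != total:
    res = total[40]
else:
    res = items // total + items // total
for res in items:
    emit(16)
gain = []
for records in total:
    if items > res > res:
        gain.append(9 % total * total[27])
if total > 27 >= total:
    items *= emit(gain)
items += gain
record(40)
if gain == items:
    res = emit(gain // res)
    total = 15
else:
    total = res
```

7

Transformed code:
if total != total:
    res = total[40]
else:
    res = items // total + items // total
for res in items:
    emit(16)
gain = [9 % total * total[27] for records in total if items > res > res]
if total > 27 >= total:
    items = items * emit(gain)
items = items + gain
record(40)
if gain == items:
    res = emit(gain // res)
    total = 15
else:
    total = res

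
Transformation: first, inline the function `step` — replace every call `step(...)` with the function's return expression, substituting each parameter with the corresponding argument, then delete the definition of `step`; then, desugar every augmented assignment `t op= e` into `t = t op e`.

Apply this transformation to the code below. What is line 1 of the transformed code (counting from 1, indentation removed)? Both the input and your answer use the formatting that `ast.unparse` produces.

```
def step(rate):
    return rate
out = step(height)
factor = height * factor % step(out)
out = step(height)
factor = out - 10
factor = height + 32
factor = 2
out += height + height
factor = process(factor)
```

Transformed code:
out = height
factor = height * factor % out
out = height
factor = out - 10
factor = height + 32
factor = 2
out = out + (height + height)
factor = process(factor)

out = height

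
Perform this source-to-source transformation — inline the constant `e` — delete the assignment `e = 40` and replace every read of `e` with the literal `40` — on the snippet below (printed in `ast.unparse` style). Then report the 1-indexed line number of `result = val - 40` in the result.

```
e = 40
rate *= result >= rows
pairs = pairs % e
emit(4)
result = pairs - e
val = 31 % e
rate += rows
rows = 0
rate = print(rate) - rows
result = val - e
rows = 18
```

Transformed code:
rate *= result >= rows
pairs = pairs % 40
emit(4)
result = pairs - 40
val = 31 % 40
rate += rows
rows = 0
rate = print(rate) - rows
result = val - 40
rows = 18

9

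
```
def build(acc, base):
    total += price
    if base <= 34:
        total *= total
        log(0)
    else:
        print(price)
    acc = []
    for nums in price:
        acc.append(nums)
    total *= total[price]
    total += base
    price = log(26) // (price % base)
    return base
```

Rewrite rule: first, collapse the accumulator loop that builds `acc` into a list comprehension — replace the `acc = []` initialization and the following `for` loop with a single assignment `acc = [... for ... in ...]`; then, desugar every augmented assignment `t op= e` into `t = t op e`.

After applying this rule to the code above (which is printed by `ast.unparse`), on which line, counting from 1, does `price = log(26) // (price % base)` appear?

11

Transformed code:
def build(acc, base):
    total = total + price
    if base <= 34:
        total = total * total
        log(0)
    else:
        print(price)
    acc = [nums for nums in price]
    total = total * total[price]
    total = total + base
    price = log(26) // (price % base)
    return base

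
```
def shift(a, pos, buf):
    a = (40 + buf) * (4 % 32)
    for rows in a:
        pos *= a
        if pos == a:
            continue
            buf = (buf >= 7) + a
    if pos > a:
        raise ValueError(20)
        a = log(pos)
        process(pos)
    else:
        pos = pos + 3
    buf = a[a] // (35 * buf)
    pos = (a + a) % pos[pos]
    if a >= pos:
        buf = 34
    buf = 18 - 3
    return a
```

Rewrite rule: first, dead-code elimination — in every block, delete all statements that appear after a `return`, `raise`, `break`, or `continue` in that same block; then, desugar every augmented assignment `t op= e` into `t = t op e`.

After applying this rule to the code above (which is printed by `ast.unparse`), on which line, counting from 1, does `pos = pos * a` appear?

4

Transformed code:
def shift(a, pos, buf):
    a = (40 + buf) * (4 % 32)
    for rows in a:
        pos = pos * a
        if pos == a:
            continue
    if pos > a:
        raise ValueError(20)
    else:
        pos = pos + 3
    buf = a[a] // (35 * buf)
    pos = (a + a) % pos[pos]
    if a >= pos:
        buf = 34
    buf = 18 - 3
    return a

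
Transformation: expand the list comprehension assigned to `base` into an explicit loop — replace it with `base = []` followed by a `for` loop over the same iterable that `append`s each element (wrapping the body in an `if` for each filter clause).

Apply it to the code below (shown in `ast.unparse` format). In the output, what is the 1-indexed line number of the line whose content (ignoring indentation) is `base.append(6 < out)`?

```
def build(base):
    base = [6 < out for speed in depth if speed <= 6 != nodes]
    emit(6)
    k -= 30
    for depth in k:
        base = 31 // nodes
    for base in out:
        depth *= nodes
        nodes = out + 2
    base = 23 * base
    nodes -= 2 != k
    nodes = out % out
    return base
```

Transformed code:
def build(base):
    base = []
    for speed in depth:
        if speed <= 6 != nodes:
            base.append(6 < out)
    emit(6)
    k -= 30
    for depth in k:
        base = 31 // nodes
    for base in out:
        depth *= nodes
        nodes = out + 2
    base = 23 * base
    nodes -= 2 != k
    nodes = out % out
    return base

5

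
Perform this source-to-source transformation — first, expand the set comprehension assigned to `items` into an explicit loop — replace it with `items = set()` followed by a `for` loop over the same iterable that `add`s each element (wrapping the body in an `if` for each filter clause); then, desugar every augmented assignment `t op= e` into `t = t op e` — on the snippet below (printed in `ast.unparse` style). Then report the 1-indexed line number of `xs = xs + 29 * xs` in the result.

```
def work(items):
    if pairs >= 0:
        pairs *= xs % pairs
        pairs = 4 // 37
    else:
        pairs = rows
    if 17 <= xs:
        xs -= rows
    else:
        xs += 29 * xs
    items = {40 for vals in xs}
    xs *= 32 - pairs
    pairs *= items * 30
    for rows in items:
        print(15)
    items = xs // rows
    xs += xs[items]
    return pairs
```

Transformed code:
def work(items):
    if pairs >= 0:
        pairs = pairs * (xs % pairs)
        pairs = 4 // 37
    else:
        pairs = rows
    if 17 <= xs:
        xs = xs - rows
    else:
        xs = xs + 29 * xs
    items = set()
    for vals in xs:
        items.add(40)
    xs = xs * (32 - pairs)
    pairs = pairs * (items * 30)
    for rows in items:
        print(15)
    items = xs // rows
    xs = xs + xs[items]
    return pairs

10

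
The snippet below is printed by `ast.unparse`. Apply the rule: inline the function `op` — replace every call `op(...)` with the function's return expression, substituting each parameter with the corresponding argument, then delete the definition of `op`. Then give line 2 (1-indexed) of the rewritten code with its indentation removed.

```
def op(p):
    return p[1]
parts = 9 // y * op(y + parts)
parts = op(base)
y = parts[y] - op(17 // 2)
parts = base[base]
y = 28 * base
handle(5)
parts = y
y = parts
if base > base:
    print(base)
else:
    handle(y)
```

Transformed code:
parts = 9 // y * (y + parts)[1]
parts = base[1]
y = parts[y] - (17 // 2)[1]
parts = base[base]
y = 28 * base
handle(5)
parts = y
y = parts
if base > base:
    print(base)
else:
    handle(y)

parts = base[1]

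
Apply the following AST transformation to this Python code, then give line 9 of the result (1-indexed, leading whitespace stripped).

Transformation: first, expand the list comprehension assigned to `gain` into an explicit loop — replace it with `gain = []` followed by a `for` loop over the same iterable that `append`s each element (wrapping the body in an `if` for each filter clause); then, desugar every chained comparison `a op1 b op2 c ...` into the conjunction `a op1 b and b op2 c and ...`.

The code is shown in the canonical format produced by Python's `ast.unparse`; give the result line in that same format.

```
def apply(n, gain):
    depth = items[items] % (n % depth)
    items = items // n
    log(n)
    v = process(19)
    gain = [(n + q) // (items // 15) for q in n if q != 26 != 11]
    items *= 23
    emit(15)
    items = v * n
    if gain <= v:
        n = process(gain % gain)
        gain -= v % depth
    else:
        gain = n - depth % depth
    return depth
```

Transformed code:
def apply(n, gain):
    depth = items[items] % (n % depth)
    items = items // n
    log(n)
    v = process(19)
    gain = []
    for q in n:
        if q != 26 and 26 != 11:
            gain.append((n + q) // (items // 15))
    items *= 23
    emit(15)
    items = v * n
    if gain <= v:
        n = process(gain % gain)
        gain -= v % depth
    else:
        gain = n - depth % depth
    return depth

gain.append((n + q) // (items // 15))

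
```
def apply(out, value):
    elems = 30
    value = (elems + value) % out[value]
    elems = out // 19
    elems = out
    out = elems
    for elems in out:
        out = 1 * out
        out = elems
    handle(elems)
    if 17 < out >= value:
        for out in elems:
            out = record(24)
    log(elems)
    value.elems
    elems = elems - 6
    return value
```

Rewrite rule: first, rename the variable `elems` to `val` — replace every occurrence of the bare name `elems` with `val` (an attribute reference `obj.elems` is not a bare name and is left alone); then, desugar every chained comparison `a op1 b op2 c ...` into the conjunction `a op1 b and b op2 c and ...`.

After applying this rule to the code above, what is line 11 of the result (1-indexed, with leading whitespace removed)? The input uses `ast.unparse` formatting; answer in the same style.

Transformed code:
def apply(out, value):
    val = 30
    value = (val + value) % out[value]
    val = out // 19
    val = out
    out = val
    for val in out:
        out = 1 * out
        out = val
    handle(val)
    if 17 < out and out >= value:
        for out in val:
            out = record(24)
    log(val)
    value.elems
    val = val - 6
    return value

if 17 < out and out >= value:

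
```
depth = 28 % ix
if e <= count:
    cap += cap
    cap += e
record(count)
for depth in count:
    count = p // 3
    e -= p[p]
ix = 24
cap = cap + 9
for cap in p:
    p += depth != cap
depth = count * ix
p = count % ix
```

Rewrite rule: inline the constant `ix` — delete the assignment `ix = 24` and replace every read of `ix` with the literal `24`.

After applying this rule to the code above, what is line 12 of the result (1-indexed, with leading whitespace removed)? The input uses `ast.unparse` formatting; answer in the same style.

Transformed code:
depth = 28 % 24
if e <= count:
    cap += cap
    cap += e
record(count)
for depth in count:
    count = p // 3
    e -= p[p]
cap = cap + 9
for cap in p:
    p += depth != cap
depth = count * 24
p = count % 24

depth = count * 24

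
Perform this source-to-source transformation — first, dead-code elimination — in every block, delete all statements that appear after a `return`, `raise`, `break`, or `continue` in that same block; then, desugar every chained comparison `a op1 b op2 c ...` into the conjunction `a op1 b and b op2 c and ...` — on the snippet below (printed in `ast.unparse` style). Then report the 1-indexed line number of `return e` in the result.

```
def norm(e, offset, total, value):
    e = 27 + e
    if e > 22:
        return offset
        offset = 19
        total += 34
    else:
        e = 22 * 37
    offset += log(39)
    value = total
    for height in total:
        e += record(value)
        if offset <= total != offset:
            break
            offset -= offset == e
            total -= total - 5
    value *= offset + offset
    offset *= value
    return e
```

Transformed code:
def norm(e, offset, total, value):
    e = 27 + e
    if e > 22:
        return offset
    else:
        e = 22 * 37
    offset += log(39)
    value = total
    for height in total:
        e += record(value)
        if offset <= total and total != offset:
            break
    value *= offset + offset
    offset *= value
    return e

15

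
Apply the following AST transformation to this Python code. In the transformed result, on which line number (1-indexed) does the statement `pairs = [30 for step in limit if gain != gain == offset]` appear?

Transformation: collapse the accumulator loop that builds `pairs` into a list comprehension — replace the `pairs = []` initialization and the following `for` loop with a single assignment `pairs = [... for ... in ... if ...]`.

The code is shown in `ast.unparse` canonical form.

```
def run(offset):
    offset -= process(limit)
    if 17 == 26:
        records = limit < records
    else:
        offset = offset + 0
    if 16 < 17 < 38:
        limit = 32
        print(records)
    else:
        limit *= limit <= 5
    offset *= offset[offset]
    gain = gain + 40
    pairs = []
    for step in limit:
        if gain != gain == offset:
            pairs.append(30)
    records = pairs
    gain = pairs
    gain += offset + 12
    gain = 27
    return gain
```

Transformed code:
def run(offset):
    offset -= process(limit)
    if 17 == 26:
        records = limit < records
    else:
        offset = offset + 0
    if 16 < 17 < 38:
        limit = 32
        print(records)
    else:
        limit *= limit <= 5
    offset *= offset[offset]
    gain = gain + 40
    pairs = [30 for step in limit if gain != gain == offset]
    records = pairs
    gain = pairs
    gain += offset + 12
    gain = 27
    return gain

14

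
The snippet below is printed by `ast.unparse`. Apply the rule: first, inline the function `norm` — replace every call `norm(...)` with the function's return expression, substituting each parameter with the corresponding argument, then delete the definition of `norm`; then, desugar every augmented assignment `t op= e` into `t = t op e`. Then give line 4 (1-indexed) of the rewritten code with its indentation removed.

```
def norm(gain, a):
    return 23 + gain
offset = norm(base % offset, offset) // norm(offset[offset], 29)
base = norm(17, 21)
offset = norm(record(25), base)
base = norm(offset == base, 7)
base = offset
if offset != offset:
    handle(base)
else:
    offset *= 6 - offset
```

base = 23 + (offset == base)

Transformed code:
offset = (23 + base % offset) // (23 + offset[offset])
base = 23 + 17
offset = 23 + record(25)
base = 23 + (offset == base)
base = offset
if offset != offset:
    handle(base)
else:
    offset = offset * (6 - offset)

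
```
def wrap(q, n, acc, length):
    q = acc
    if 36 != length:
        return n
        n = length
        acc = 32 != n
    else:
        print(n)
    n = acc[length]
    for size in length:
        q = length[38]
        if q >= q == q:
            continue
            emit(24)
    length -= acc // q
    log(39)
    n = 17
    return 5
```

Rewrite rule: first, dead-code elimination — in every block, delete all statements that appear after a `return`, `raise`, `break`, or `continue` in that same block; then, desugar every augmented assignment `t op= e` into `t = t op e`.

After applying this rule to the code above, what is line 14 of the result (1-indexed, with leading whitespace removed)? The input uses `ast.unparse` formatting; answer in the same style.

Transformed code:
def wrap(q, n, acc, length):
    q = acc
    if 36 != length:
        return n
    else:
        print(n)
    n = acc[length]
    for size in length:
        q = length[38]
        if q >= q == q:
            continue
    length = length - acc // q
    log(39)
    n = 17
    return 5

n = 17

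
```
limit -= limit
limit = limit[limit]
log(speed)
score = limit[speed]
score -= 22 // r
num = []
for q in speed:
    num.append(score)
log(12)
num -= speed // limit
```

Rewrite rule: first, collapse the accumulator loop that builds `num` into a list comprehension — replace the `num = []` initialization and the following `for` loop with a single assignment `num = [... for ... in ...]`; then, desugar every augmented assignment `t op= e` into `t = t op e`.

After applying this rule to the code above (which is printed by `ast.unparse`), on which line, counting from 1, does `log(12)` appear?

7

Transformed code:
limit = limit - limit
limit = limit[limit]
log(speed)
score = limit[speed]
score = score - 22 // r
num = [score for q in speed]
log(12)
num = num - speed // limit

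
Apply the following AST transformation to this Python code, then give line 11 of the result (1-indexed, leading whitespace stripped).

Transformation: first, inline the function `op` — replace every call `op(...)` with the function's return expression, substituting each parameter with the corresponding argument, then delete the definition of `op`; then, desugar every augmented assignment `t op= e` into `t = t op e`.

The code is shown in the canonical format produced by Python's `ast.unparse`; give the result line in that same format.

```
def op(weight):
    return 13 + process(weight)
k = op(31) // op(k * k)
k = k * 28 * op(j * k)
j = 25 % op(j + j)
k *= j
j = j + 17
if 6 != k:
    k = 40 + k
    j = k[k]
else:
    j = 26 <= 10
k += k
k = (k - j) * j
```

k = k + k

Transformed code:
k = (13 + process(31)) // (13 + process(k * k))
k = k * 28 * (13 + process(j * k))
j = 25 % (13 + process(j + j))
k = k * j
j = j + 17
if 6 != k:
    k = 40 + k
    j = k[k]
else:
    j = 26 <= 10
k = k + k
k = (k - j) * j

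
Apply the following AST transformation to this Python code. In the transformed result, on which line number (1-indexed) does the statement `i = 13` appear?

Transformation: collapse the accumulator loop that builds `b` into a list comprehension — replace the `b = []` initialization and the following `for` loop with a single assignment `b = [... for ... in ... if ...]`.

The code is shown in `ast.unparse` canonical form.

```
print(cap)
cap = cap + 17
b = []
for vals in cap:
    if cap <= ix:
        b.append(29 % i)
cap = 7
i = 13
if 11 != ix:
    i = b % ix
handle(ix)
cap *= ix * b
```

5

Transformed code:
print(cap)
cap = cap + 17
b = [29 % i for vals in cap if cap <= ix]
cap = 7
i = 13
if 11 != ix:
    i = b % ix
handle(ix)
cap *= ix * b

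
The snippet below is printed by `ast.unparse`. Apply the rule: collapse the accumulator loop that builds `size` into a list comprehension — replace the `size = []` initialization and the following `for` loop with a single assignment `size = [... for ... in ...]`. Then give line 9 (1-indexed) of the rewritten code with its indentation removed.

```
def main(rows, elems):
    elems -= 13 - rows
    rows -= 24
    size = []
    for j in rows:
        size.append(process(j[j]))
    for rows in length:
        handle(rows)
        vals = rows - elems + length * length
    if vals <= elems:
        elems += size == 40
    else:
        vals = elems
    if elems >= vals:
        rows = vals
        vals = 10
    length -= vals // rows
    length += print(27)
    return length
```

Transformed code:
def main(rows, elems):
    elems -= 13 - rows
    rows -= 24
    size = [process(j[j]) for j in rows]
    for rows in length:
        handle(rows)
        vals = rows - elems + length * length
    if vals <= elems:
        elems += size == 40
    else:
        vals = elems
    if elems >= vals:
        rows = vals
        vals = 10
    length -= vals // rows
    length += print(27)
    return length

elems += size == 40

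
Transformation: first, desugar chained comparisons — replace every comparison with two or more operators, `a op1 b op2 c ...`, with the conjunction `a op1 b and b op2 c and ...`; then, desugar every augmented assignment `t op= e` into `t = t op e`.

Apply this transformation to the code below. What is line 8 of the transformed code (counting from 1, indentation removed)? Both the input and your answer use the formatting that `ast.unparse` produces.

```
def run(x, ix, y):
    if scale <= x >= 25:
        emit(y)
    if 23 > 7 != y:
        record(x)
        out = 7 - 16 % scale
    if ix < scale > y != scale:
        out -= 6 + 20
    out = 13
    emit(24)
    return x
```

Transformed code:
def run(x, ix, y):
    if scale <= x and x >= 25:
        emit(y)
    if 23 > 7 and 7 != y:
        record(x)
        out = 7 - 16 % scale
    if ix < scale and scale > y and (y != scale):
        out = out - (6 + 20)
    out = 13
    emit(24)
    return x

out = out - (6 + 20)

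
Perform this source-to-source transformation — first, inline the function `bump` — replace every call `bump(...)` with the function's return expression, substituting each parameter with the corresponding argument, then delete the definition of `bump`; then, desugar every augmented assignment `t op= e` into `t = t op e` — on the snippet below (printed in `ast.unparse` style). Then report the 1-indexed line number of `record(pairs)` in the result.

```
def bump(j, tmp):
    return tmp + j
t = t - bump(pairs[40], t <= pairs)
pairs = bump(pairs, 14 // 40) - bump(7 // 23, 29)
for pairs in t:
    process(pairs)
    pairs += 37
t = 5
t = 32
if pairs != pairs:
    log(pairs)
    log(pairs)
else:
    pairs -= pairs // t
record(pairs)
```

13

Transformed code:
t = t - ((t <= pairs) + pairs[40])
pairs = 14 // 40 + pairs - (29 + 7 // 23)
for pairs in t:
    process(pairs)
    pairs = pairs + 37
t = 5
t = 32
if pairs != pairs:
    log(pairs)
    log(pairs)
else:
    pairs = pairs - pairs // t
record(pairs)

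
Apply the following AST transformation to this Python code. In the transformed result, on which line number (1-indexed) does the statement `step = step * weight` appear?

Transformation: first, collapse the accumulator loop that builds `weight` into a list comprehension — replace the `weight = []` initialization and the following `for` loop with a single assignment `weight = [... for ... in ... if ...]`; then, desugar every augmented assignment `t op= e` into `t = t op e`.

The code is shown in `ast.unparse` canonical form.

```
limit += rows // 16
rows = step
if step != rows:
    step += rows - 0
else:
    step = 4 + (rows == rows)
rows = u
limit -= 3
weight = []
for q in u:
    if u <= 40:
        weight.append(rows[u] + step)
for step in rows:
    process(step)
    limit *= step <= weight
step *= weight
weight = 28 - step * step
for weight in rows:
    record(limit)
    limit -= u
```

Transformed code:
limit = limit + rows // 16
rows = step
if step != rows:
    step = step + (rows - 0)
else:
    step = 4 + (rows == rows)
rows = u
limit = limit - 3
weight = [rows[u] + step for q in u if u <= 40]
for step in rows:
    process(step)
    limit = limit * (step <= weight)
step = step * weight
weight = 28 - step * step
for weight in rows:
    record(limit)
    limit = limit - u

13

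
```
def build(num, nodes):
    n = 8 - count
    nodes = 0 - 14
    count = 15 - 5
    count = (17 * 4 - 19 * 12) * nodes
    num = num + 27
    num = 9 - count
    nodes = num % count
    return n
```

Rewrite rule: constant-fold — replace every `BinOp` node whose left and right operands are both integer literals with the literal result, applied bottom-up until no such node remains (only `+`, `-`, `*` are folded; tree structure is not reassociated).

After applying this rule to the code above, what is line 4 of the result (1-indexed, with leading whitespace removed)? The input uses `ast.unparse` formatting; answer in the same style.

count = 10

Transformed code:
def build(num, nodes):
    n = 8 - count
    nodes = -14
    count = 10
    count = -160 * nodes
    num = num + 27
    num = 9 - count
    nodes = num % count
    return n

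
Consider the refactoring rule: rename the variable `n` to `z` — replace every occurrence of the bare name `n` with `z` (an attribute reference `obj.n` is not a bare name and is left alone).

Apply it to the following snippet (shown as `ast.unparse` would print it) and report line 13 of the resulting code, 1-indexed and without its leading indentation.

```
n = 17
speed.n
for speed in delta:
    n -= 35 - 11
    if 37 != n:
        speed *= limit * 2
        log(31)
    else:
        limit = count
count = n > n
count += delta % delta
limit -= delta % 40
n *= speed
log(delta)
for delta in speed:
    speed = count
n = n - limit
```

z *= speed

Transformed code:
z = 17
speed.n
for speed in delta:
    z -= 35 - 11
    if 37 != z:
        speed *= limit * 2
        log(31)
    else:
        limit = count
count = z > z
count += delta % delta
limit -= delta % 40
z *= speed
log(delta)
for delta in speed:
    speed = count
z = z - limit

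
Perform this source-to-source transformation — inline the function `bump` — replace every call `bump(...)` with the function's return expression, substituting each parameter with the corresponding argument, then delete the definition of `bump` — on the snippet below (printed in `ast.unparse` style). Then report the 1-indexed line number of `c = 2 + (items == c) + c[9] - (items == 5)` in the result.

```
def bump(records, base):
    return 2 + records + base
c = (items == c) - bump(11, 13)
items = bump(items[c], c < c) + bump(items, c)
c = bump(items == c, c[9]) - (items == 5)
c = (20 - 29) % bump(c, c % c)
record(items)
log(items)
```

Transformed code:
c = (items == c) - (2 + 11 + 13)
items = 2 + items[c] + (c < c) + (2 + items + c)
c = 2 + (items == c) + c[9] - (items == 5)
c = (20 - 29) % (2 + c + c % c)
record(items)
log(items)

3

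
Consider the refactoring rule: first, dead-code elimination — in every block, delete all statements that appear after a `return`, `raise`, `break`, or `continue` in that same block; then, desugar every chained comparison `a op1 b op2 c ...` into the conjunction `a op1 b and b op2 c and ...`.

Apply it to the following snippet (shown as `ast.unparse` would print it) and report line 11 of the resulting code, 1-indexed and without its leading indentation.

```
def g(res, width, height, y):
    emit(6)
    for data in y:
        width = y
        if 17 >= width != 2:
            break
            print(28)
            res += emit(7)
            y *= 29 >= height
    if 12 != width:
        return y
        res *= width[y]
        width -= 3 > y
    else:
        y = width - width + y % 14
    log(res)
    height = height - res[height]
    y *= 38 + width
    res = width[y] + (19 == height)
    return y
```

Transformed code:
def g(res, width, height, y):
    emit(6)
    for data in y:
        width = y
        if 17 >= width and width != 2:
            break
    if 12 != width:
        return y
    else:
        y = width - width + y % 14
    log(res)
    height = height - res[height]
    y *= 38 + width
    res = width[y] + (19 == height)
    return y

log(res)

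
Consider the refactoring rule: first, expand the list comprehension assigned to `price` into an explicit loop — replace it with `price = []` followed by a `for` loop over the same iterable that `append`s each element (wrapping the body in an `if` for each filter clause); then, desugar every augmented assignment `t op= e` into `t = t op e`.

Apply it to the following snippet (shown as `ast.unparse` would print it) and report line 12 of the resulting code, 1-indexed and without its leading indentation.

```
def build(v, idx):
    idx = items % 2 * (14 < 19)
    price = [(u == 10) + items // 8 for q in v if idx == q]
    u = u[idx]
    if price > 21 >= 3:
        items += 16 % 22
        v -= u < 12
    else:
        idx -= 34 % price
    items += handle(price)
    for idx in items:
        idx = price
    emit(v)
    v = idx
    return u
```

Transformed code:
def build(v, idx):
    idx = items % 2 * (14 < 19)
    price = []
    for q in v:
        if idx == q:
            price.append((u == 10) + items // 8)
    u = u[idx]
    if price > 21 >= 3:
        items = items + 16 % 22
        v = v - (u < 12)
    else:
        idx = idx - 34 % price
    items = items + handle(price)
    for idx in items:
        idx = price
    emit(v)
    v = idx
    return u

idx = idx - 34 % price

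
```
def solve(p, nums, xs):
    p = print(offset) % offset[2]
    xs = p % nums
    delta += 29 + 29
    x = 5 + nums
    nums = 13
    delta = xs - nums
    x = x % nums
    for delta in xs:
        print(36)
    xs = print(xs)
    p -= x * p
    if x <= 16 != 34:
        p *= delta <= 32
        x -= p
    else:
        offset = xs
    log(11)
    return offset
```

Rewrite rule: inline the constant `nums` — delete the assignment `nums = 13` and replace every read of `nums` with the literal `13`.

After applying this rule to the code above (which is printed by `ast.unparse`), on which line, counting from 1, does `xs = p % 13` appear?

Transformed code:
def solve(p, nums, xs):
    p = print(offset) % offset[2]
    xs = p % 13
    delta += 29 + 29
    x = 5 + 13
    delta = xs - 13
    x = x % 13
    for delta in xs:
        print(36)
    xs = print(xs)
    p -= x * p
    if x <= 16 != 34:
        p *= delta <= 32
        x -= p
    else:
        offset = xs
    log(11)
    return offset

3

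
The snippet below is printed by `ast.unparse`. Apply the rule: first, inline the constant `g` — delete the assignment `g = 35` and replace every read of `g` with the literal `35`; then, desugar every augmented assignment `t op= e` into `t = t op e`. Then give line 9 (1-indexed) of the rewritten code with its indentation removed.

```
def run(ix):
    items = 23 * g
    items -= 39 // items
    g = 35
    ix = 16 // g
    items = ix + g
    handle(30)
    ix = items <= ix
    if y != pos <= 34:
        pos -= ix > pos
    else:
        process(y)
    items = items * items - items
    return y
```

Transformed code:
def run(ix):
    items = 23 * 35
    items = items - 39 // items
    ix = 16 // 35
    items = ix + 35
    handle(30)
    ix = items <= ix
    if y != pos <= 34:
        pos = pos - (ix > pos)
    else:
        process(y)
    items = items * items - items
    return y

pos = pos - (ix > pos)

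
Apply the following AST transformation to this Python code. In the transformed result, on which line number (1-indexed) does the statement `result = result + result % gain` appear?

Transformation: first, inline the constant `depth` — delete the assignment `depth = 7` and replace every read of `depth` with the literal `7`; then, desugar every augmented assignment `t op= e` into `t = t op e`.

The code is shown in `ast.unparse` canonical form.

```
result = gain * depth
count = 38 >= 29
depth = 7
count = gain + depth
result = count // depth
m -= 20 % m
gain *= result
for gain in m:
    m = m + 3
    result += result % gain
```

Transformed code:
result = gain * 7
count = 38 >= 29
count = gain + 7
result = count // 7
m = m - 20 % m
gain = gain * result
for gain in m:
    m = m + 3
    result = result + result % gain

9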